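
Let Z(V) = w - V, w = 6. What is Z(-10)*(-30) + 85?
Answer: -395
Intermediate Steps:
Z(V) = 6 - V
Z(-10)*(-30) + 85 = (6 - 1*(-10))*(-30) + 85 = (6 + 10)*(-30) + 85 = 16*(-30) + 85 = -480 + 85 = -395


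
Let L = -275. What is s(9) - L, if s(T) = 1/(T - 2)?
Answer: 1926/7 ≈ 275.14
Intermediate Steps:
s(T) = 1/(-2 + T)
s(9) - L = 1/(-2 + 9) - 1*(-275) = 1/7 + 275 = ⅐ + 275 = 1926/7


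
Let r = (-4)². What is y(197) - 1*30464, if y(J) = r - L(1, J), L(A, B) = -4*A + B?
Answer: -30641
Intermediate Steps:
L(A, B) = B - 4*A
r = 16
y(J) = 20 - J (y(J) = 16 - (J - 4*1) = 16 - (J - 4) = 16 - (-4 + J) = 16 + (4 - J) = 20 - J)
y(197) - 1*30464 = (20 - 1*197) - 1*30464 = (20 - 197) - 30464 = -177 - 30464 = -30641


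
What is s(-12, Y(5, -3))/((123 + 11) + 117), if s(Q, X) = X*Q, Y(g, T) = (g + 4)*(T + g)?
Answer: -216/251 ≈ -0.86056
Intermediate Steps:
Y(g, T) = (4 + g)*(T + g)
s(Q, X) = Q*X
s(-12, Y(5, -3))/((123 + 11) + 117) = (-12*(5**2 + 4*(-3) + 4*5 - 3*5))/((123 + 11) + 117) = (-12*(25 - 12 + 20 - 15))/(134 + 117) = -12*18/251 = -216*1/251 = -216/251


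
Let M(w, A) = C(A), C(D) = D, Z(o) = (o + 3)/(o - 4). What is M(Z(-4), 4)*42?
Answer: 168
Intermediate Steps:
Z(o) = (3 + o)/(-4 + o)
M(w, A) = A
M(Z(-4), 4)*42 = 4*42 = 168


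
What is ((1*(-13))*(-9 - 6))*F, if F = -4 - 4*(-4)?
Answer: 2340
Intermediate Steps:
F = 12 (F = -4 + 16 = 12)
((1*(-13))*(-9 - 6))*F = ((1*(-13))*(-9 - 6))*12 = -13*(-15)*12 = 195*12 = 2340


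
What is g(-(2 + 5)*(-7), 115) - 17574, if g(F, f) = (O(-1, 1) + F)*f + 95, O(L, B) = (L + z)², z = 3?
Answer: -11384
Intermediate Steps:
O(L, B) = (3 + L)² (O(L, B) = (L + 3)² = (3 + L)²)
g(F, f) = 95 + f*(4 + F) (g(F, f) = ((3 - 1)² + F)*f + 95 = (2² + F)*f + 95 = (4 + F)*f + 95 = f*(4 + F) + 95 = 95 + f*(4 + F))
g(-(2 + 5)*(-7), 115) - 17574 = (95 + 4*115 - (2 + 5)*(-7)*115) - 17574 = (95 + 460 - 7*(-7)*115) - 17574 = (95 + 460 - 1*(-49)*115) - 17574 = (95 + 460 + 49*115) - 17574 = (95 + 460 + 5635) - 17574 = 6190 - 17574 = -11384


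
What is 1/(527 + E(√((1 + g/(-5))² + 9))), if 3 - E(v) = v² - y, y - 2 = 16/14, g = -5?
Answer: 7/3641 ≈ 0.0019225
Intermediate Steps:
y = 22/7 (y = 2 + 16/14 = 2 + 16*(1/14) = 2 + 8/7 = 22/7 ≈ 3.1429)
E(v) = 43/7 - v² (E(v) = 3 - (v² - 1*22/7) = 3 - (v² - 22/7) = 3 - (-22/7 + v²) = 3 + (22/7 - v²) = 43/7 - v²)
1/(527 + E(√((1 + g/(-5))² + 9))) = 1/(527 + (43/7 - (√((1 - 5/(-5))² + 9))²)) = 1/(527 + (43/7 - (√((1 - 5*(-⅕))² + 9))²)) = 1/(527 + (43/7 - (√((1 + 1)² + 9))²)) = 1/(527 + (43/7 - (√(2² + 9))²)) = 1/(527 + (43/7 - (√(4 + 9))²)) = 1/(527 + (43/7 - (√13)²)) = 1/(527 + (43/7 - 1*13)) = 1/(527 + (43/7 - 13)) = 1/(527 - 48/7) = 1/(3641/7) = 7/3641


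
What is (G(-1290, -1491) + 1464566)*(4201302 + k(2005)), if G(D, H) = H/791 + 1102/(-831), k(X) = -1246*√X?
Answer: 192597262044972946/31301 - 171358442102974*√2005/93903 ≈ 6.0714e+12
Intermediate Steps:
G(D, H) = -1102/831 + H/791 (G(D, H) = H*(1/791) + 1102*(-1/831) = H/791 - 1102/831 = -1102/831 + H/791)
(G(-1290, -1491) + 1464566)*(4201302 + k(2005)) = ((-1102/831 + (1/791)*(-1491)) + 1464566)*(4201302 - 1246*√2005) = ((-1102/831 - 213/113) + 1464566)*(4201302 - 1246*√2005) = (-301529/93903 + 1464566)*(4201302 - 1246*√2005) = 137526839569*(4201302 - 1246*√2005)/93903 = 192597262044972946/31301 - 171358442102974*√2005/93903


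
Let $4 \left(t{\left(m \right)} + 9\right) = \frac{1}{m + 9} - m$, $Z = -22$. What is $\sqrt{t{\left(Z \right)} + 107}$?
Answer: $\frac{\sqrt{69953}}{26} \approx 10.173$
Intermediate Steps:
$t{\left(m \right)} = -9 - \frac{m}{4} + \frac{1}{4 \left(9 + m\right)}$ ($t{\left(m \right)} = -9 + \frac{\frac{1}{m + 9} - m}{4} = -9 + \frac{\frac{1}{9 + m} - m}{4} = -9 - \left(- \frac{1}{4 \left(9 + m\right)} + \frac{m}{4}\right) = -9 - \frac{m}{4} + \frac{1}{4 \left(9 + m\right)}$)
$\sqrt{t{\left(Z \right)} + 107} = \sqrt{\frac{-323 - \left(-22\right)^{2} - -990}{4 \left(9 - 22\right)} + 107} = \sqrt{\frac{-323 - 484 + 990}{4 \left(-13\right)} + 107} = \sqrt{\frac{1}{4} \left(- \frac{1}{13}\right) \left(-323 - 484 + 990\right) + 107} = \sqrt{\frac{1}{4} \left(- \frac{1}{13}\right) 183 + 107} = \sqrt{- \frac{183}{52} + 107} = \sqrt{\frac{5381}{52}} = \frac{\sqrt{69953}}{26}$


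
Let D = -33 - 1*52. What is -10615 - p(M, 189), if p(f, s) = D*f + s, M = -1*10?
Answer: -11654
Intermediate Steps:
M = -10
D = -85 (D = -33 - 52 = -85)
p(f, s) = s - 85*f (p(f, s) = -85*f + s = s - 85*f)
-10615 - p(M, 189) = -10615 - (189 - 85*(-10)) = -10615 - (189 + 850) = -10615 - 1*1039 = -10615 - 1039 = -11654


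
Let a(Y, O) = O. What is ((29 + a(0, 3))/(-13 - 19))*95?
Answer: -95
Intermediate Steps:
((29 + a(0, 3))/(-13 - 19))*95 = ((29 + 3)/(-13 - 19))*95 = (32/(-32))*95 = (32*(-1/32))*95 = -1*95 = -95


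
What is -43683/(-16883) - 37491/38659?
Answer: 1055780544/652679897 ≈ 1.6176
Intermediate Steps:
-43683/(-16883) - 37491/38659 = -43683*(-1/16883) - 37491*1/38659 = 43683/16883 - 37491/38659 = 1055780544/652679897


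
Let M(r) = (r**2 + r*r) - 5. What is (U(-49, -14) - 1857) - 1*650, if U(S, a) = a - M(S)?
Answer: -7318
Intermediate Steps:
M(r) = -5 + 2*r**2 (M(r) = (r**2 + r**2) - 5 = 2*r**2 - 5 = -5 + 2*r**2)
U(S, a) = 5 + a - 2*S**2 (U(S, a) = a - (-5 + 2*S**2) = a + (5 - 2*S**2) = 5 + a - 2*S**2)
(U(-49, -14) - 1857) - 1*650 = ((5 - 14 - 2*(-49)**2) - 1857) - 1*650 = ((5 - 14 - 2*2401) - 1857) - 650 = ((5 - 14 - 4802) - 1857) - 650 = (-4811 - 1857) - 650 = -6668 - 650 = -7318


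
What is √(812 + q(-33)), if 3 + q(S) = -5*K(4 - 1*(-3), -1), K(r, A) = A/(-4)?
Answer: 3*√359/2 ≈ 28.421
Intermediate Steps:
K(r, A) = -A/4 (K(r, A) = A*(-¼) = -A/4)
q(S) = -17/4 (q(S) = -3 - (-5)*(-1)/4 = -3 - 5*¼ = -3 - 5/4 = -17/4)
√(812 + q(-33)) = √(812 - 17/4) = √(3231/4) = 3*√359/2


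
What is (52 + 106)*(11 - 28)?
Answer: -2686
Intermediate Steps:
(52 + 106)*(11 - 28) = 158*(-17) = -2686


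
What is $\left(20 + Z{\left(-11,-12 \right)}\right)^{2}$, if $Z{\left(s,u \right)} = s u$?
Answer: $23104$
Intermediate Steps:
$\left(20 + Z{\left(-11,-12 \right)}\right)^{2} = \left(20 - -132\right)^{2} = \left(20 + 132\right)^{2} = 152^{2} = 23104$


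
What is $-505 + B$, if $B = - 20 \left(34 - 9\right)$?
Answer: $-1005$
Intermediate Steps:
$B = -500$ ($B = \left(-20\right) 25 = -500$)
$-505 + B = -505 - 500 = -1005$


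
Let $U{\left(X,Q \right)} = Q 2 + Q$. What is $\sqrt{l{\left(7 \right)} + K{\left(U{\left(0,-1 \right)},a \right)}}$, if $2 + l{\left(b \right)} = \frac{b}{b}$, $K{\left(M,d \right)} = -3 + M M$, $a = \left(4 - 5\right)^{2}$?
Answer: $\sqrt{5} \approx 2.2361$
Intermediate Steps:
$U{\left(X,Q \right)} = 3 Q$ ($U{\left(X,Q \right)} = 2 Q + Q = 3 Q$)
$a = 1$ ($a = \left(-1\right)^{2} = 1$)
$K{\left(M,d \right)} = -3 + M^{2}$
$l{\left(b \right)} = -1$ ($l{\left(b \right)} = -2 + \frac{b}{b} = -2 + 1 = -1$)
$\sqrt{l{\left(7 \right)} + K{\left(U{\left(0,-1 \right)},a \right)}} = \sqrt{-1 - \left(3 - \left(3 \left(-1\right)\right)^{2}\right)} = \sqrt{-1 - \left(3 - \left(-3\right)^{2}\right)} = \sqrt{-1 + \left(-3 + 9\right)} = \sqrt{-1 + 6} = \sqrt{5}$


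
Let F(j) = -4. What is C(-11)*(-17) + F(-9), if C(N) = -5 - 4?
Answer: 149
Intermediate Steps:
C(N) = -9
C(-11)*(-17) + F(-9) = -9*(-17) - 4 = 153 - 4 = 149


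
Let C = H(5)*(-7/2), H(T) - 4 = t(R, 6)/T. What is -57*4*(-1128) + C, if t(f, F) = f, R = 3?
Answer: 2571679/10 ≈ 2.5717e+5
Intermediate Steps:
H(T) = 4 + 3/T
C = -161/10 (C = (4 + 3/5)*(-7/2) = (4 + 3*(⅕))*(-7*½) = (4 + ⅗)*(-7/2) = (23/5)*(-7/2) = -161/10 ≈ -16.100)
-57*4*(-1128) + C = -57*4*(-1128) - 161/10 = -228*(-1128) - 161/10 = 257184 - 161/10 = 2571679/10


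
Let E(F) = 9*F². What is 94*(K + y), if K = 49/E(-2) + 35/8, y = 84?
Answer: 303667/36 ≈ 8435.2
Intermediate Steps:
K = 413/72 (K = 49/((9*(-2)²)) + 35/8 = 49/((9*4)) + 35*(⅛) = 49/36 + 35/8 = 413/72 ≈ 5.7361)
94*(K + y) = 94*(413/72 + 84) = 94*(6461/72) = 303667/36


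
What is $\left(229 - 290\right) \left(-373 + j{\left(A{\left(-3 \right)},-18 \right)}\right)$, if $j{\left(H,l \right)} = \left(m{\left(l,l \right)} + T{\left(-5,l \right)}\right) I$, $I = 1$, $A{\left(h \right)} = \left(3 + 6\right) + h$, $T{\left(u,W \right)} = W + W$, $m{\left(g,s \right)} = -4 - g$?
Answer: $24095$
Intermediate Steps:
$T{\left(u,W \right)} = 2 W$
$A{\left(h \right)} = 9 + h$
$j{\left(H,l \right)} = -4 + l$ ($j{\left(H,l \right)} = \left(\left(-4 - l\right) + 2 l\right) 1 = \left(-4 + l\right) 1 = -4 + l$)
$\left(229 - 290\right) \left(-373 + j{\left(A{\left(-3 \right)},-18 \right)}\right) = \left(229 - 290\right) \left(-373 - 22\right) = - 61 \left(-373 - 22\right) = \left(-61\right) \left(-395\right) = 24095$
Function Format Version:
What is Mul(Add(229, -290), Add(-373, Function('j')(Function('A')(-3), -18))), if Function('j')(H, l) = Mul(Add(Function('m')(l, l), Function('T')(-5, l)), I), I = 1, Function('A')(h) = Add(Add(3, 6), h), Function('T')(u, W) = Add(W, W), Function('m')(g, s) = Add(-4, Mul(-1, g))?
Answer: 24095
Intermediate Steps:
Function('T')(u, W) = Mul(2, W)
Function('A')(h) = Add(9, h)
Function('j')(H, l) = Add(-4, l) (Function('j')(H, l) = Mul(Add(Add(-4, Mul(-1, l)), Mul(2, l)), 1) = Mul(Add(-4, l), 1) = Add(-4, l))
Mul(Add(229, -290), Add(-373, Function('j')(Function('A')(-3), -18))) = Mul(Add(229, -290), Add(-373, Add(-4, -18))) = Mul(-61, Add(-373, -22)) = Mul(-61, -395) = 24095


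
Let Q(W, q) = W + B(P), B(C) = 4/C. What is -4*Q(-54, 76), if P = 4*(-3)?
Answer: 652/3 ≈ 217.33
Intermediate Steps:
P = -12
Q(W, q) = -⅓ + W (Q(W, q) = W + 4/(-12) = W + 4*(-1/12) = W - ⅓ = -⅓ + W)
-4*Q(-54, 76) = -4*(-⅓ - 54) = -4*(-163/3) = 652/3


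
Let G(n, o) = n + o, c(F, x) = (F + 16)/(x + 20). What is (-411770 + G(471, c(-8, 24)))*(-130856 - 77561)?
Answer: 85721665789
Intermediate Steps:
c(F, x) = (16 + F)/(20 + x)
(-411770 + G(471, c(-8, 24)))*(-130856 - 77561) = (-411770 + (471 + (16 - 8)/(20 + 24)))*(-130856 - 77561) = (-411770 + (471 + 8/44))*(-208417) = (-411770 + (471 + (1/44)*8))*(-208417) = (-411770 + (471 + 2/11))*(-208417) = (-411770 + 5183/11)*(-208417) = -4524287/11*(-208417) = 85721665789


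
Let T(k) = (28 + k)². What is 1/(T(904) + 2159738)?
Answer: 1/3028362 ≈ 3.3021e-7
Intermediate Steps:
1/(T(904) + 2159738) = 1/((28 + 904)² + 2159738) = 1/(932² + 2159738) = 1/(868624 + 2159738) = 1/3028362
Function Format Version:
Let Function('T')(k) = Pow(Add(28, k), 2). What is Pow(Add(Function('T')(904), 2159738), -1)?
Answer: Rational(1, 3028362) ≈ 3.3021e-7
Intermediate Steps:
Pow(Add(Function('T')(904), 2159738), -1) = Pow(Add(Pow(Add(28, 904), 2), 2159738), -1) = Pow(Add(Pow(932, 2), 2159738), -1) = Pow(Add(868624, 2159738), -1) = Pow(3028362, -1) = Rational(1, 3028362)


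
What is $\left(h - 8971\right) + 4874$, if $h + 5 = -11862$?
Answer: $-15964$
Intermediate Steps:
$h = -11867$ ($h = -5 - 11862 = -11867$)
$\left(h - 8971\right) + 4874 = \left(-11867 - 8971\right) + 4874 = -20838 + 4874 = -15964$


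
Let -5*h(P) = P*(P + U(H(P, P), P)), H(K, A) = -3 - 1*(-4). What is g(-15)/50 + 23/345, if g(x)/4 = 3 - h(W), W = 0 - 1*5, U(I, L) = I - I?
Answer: 53/75 ≈ 0.70667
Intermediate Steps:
H(K, A) = 1 (H(K, A) = -3 + 4 = 1)
U(I, L) = 0
W = -5 (W = 0 - 5 = -5)
h(P) = -P²/5 (h(P) = -P*(P + 0)/5 = -P*P/5 = -P²/5)
g(x) = 32 (g(x) = 4*(3 - (-1)*(-5)²/5) = 4*(3 - (-1)*25/5) = 4*(3 - 1*(-5)) = 4*(3 + 5) = 4*8 = 32)
g(-15)/50 + 23/345 = 32/50 + 23/345 = 32*(1/50) + 23*(1/345) = 16/25 + 1/15 = 53/75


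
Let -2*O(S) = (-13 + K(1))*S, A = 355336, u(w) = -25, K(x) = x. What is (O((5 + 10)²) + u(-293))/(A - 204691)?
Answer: 265/30129 ≈ 0.0087955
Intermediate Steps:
O(S) = 6*S (O(S) = -(-13 + 1)*S/2 = -(-6)*S = 6*S)
(O((5 + 10)²) + u(-293))/(A - 204691) = (6*(5 + 10)² - 25)/(355336 - 204691) = (6*15² - 25)/150645 = (6*225 - 25)*(1/150645) = (1350 - 25)*(1/150645) = 1325*(1/150645) = 265/30129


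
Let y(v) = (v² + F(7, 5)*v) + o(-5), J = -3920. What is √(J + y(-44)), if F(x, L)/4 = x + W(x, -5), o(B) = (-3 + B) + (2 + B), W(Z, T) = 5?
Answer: 37*I*√3 ≈ 64.086*I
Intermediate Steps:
o(B) = -1 + 2*B
F(x, L) = 20 + 4*x (F(x, L) = 4*(x + 5) = 4*(5 + x) = 20 + 4*x)
y(v) = -11 + v² + 48*v (y(v) = (v² + (20 + 4*7)*v) + (-1 + 2*(-5)) = (v² + (20 + 28)*v) + (-1 - 10) = (v² + 48*v) - 11 = -11 + v² + 48*v)
√(J + y(-44)) = √(-3920 + (-11 + (-44)² + 48*(-44))) = √(-3920 + (-11 + 1936 - 2112)) = √(-3920 - 187) = √(-4107) = 37*I*√3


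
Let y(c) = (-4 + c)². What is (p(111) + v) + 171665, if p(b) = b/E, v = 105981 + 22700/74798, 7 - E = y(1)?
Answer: 20763236919/74798 ≈ 2.7759e+5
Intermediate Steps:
E = -2 (E = 7 - (-4 + 1)² = 7 - 1*(-3)² = 7 - 1*9 = 7 - 9 = -2)
v = 3963594769/37399 (v = 105981 + 22700*(1/74798) = 105981 + 11350/37399 = 3963594769/37399 ≈ 1.0598e+5)
p(b) = -b/2 (p(b) = b/(-2) = b*(-½) = -b/2)
(p(111) + v) + 171665 = (-½*111 + 3963594769/37399) + 171665 = (-111/2 + 3963594769/37399) + 171665 = 7923038249/74798 + 171665 = 20763236919/74798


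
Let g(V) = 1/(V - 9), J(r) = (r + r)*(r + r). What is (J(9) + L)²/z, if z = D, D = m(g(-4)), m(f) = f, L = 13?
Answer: -1476397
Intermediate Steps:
J(r) = 4*r² (J(r) = (2*r)*(2*r) = 4*r²)
g(V) = 1/(-9 + V)
D = -1/13 (D = 1/(-9 - 4) = 1/(-13) = -1/13 ≈ -0.076923)
z = -1/13 ≈ -0.076923
(J(9) + L)²/z = (4*9² + 13)²/(-1/13) = (4*81 + 13)²*(-13) = (324 + 13)²*(-13) = 337²*(-13) = 113569*(-13) = -1476397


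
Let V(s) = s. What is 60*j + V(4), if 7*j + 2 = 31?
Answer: 1768/7 ≈ 252.57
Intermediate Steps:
j = 29/7 (j = -2/7 + (1/7)*31 = -2/7 + 31/7 = 29/7 ≈ 4.1429)
60*j + V(4) = 60*(29/7) + 4 = 1740/7 + 4 = 1768/7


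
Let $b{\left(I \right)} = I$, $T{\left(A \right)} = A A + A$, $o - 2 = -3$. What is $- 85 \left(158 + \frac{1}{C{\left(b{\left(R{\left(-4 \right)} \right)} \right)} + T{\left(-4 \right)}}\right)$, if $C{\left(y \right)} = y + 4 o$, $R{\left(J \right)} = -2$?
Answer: $- \frac{80665}{6} \approx -13444.0$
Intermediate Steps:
$o = -1$ ($o = 2 - 3 = -1$)
$T{\left(A \right)} = A + A^{2}$ ($T{\left(A \right)} = A^{2} + A = A + A^{2}$)
$C{\left(y \right)} = -4 + y$ ($C{\left(y \right)} = y + 4 \left(-1\right) = y - 4 = -4 + y$)
$- 85 \left(158 + \frac{1}{C{\left(b{\left(R{\left(-4 \right)} \right)} \right)} + T{\left(-4 \right)}}\right) = - 85 \left(158 + \frac{1}{\left(-4 - 2\right) - 4 \left(1 - 4\right)}\right) = - 85 \left(158 + \frac{1}{-6 - -12}\right) = - 85 \left(158 + \frac{1}{-6 + 12}\right) = - 85 \left(158 + \frac{1}{6}\right) = \left(-85\right) \frac{949}{6} = - \frac{80665}{6}$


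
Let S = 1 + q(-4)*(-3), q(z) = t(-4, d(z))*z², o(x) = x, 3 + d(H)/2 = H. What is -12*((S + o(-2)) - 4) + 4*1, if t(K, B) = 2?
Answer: 1216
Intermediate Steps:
d(H) = -6 + 2*H
q(z) = 2*z²
S = -95 (S = 1 + (2*(-4)²)*(-3) = 1 + (2*16)*(-3) = 1 + 32*(-3) = 1 - 96 = -95)
-12*((S + o(-2)) - 4) + 4*1 = -12*((-95 - 2) - 4) + 4*1 = -12*(-97 - 4) + 4 = -12*(-101) + 4 = 1212 + 4 = 1216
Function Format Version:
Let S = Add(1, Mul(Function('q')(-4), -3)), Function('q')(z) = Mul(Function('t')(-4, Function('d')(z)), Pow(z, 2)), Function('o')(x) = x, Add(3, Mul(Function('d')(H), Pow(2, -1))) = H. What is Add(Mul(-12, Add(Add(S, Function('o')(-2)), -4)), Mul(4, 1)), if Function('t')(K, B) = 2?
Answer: 1216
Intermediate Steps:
Function('d')(H) = Add(-6, Mul(2, H))
Function('q')(z) = Mul(2, Pow(z, 2))
S = -95 (S = Add(1, Mul(Mul(2, Pow(-4, 2)), -3)) = Add(1, Mul(Mul(2, 16), -3)) = Add(1, Mul(32, -3)) = Add(1, -96) = -95)
Add(Mul(-12, Add(Add(S, Function('o')(-2)), -4)), Mul(4, 1)) = Add(Mul(-12, Add(Add(-95, -2), -4)), Mul(4, 1)) = Add(Mul(-12, Add(-97, -4)), 4) = Add(Mul(-12, -101), 4) = Add(1212, 4) = 1216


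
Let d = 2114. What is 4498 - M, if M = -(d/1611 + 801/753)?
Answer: 1819776529/404361 ≈ 4500.4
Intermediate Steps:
M = -960751/404361 (M = -(2114/1611 + 801/753) = -(2114*(1/1611) + 801*(1/753)) = -(2114/1611 + 267/251) = -1*960751/404361 = -960751/404361 ≈ -2.3760)
4498 - M = 4498 - 1*(-960751/404361) = 4498 + 960751/404361 = 1819776529/404361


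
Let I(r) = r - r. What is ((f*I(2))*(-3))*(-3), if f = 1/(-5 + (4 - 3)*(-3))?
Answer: 0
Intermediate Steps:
I(r) = 0
f = -1/8 (f = 1/(-5 + 1*(-3)) = 1/(-5 - 3) = 1/(-8) = -1/8 ≈ -0.12500)
((f*I(2))*(-3))*(-3) = (-1/8*0*(-3))*(-3) = (0*(-3))*(-3) = 0*(-3) = 0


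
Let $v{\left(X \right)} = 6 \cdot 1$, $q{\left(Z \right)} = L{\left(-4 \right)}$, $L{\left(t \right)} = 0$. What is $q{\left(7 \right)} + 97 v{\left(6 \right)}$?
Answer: $582$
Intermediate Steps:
$q{\left(Z \right)} = 0$
$v{\left(X \right)} = 6$
$q{\left(7 \right)} + 97 v{\left(6 \right)} = 0 + 97 \cdot 6 = 0 + 582 = 582$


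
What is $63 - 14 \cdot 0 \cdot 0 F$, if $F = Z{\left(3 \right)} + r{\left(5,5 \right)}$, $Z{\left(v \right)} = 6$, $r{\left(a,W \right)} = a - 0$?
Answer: $63$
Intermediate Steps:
$r{\left(a,W \right)} = a$ ($r{\left(a,W \right)} = a + 0 = a$)
$F = 11$ ($F = 6 + 5 = 11$)
$63 - 14 \cdot 0 \cdot 0 F = 63 - 14 \cdot 0 \cdot 0 \cdot 11 = 63 - 14 \cdot 0 \cdot 11 = 63 - 0 = 63 + 0 = 63$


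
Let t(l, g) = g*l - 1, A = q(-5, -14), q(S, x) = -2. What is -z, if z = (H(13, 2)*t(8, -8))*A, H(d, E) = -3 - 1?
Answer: 520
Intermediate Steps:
H(d, E) = -4
A = -2
t(l, g) = -1 + g*l
z = -520 (z = -4*(-1 - 8*8)*(-2) = -4*(-1 - 64)*(-2) = -4*(-65)*(-2) = 260*(-2) = -520)
-z = -1*(-520) = 520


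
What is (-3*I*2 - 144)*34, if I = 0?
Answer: -4896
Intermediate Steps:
(-3*I*2 - 144)*34 = (-3*0*2 - 144)*34 = (0*2 - 144)*34 = (0 - 144)*34 = -144*34 = -4896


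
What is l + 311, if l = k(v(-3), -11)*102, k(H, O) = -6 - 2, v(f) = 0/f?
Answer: -505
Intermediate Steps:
v(f) = 0
k(H, O) = -8
l = -816 (l = -8*102 = -816)
l + 311 = -816 + 311 = -505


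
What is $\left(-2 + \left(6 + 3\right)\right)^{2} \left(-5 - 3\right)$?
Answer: $-392$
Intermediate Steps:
$\left(-2 + \left(6 + 3\right)\right)^{2} \left(-5 - 3\right) = \left(-2 + 9\right)^{2} \left(-8\right) = 7^{2} \left(-8\right) = 49 \left(-8\right) = -392$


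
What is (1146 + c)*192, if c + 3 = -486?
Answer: 126144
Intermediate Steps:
c = -489 (c = -3 - 486 = -489)
(1146 + c)*192 = (1146 - 489)*192 = 657*192 = 126144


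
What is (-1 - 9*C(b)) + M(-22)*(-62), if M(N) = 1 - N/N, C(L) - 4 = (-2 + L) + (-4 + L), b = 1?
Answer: -1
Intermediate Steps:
C(L) = -2 + 2*L (C(L) = 4 + ((-2 + L) + (-4 + L)) = 4 + (-6 + 2*L) = -2 + 2*L)
M(N) = 0 (M(N) = 1 - 1*1 = 1 - 1 = 0)
(-1 - 9*C(b)) + M(-22)*(-62) = (-1 - 9*(-2 + 2*1)) + 0*(-62) = (-1 - 9*(-2 + 2)) + 0 = (-1 - 9*0) + 0 = (-1 + 0) + 0 = -1 + 0 = -1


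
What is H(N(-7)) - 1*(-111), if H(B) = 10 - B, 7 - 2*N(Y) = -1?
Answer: 117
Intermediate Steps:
N(Y) = 4 (N(Y) = 7/2 - ½*(-1) = 7/2 + ½ = 4)
H(N(-7)) - 1*(-111) = (10 - 1*4) - 1*(-111) = (10 - 4) + 111 = 6 + 111 = 117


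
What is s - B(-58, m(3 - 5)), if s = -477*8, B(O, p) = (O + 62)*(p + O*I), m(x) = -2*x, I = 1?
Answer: -3600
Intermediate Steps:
B(O, p) = (62 + O)*(O + p) (B(O, p) = (O + 62)*(p + O*1) = (62 + O)*(p + O) = (62 + O)*(O + p))
s = -3816
s - B(-58, m(3 - 5)) = -3816 - ((-58)² + 62*(-58) + 62*(-2*(3 - 5)) - (-116)*(3 - 5)) = -3816 - (3364 - 3596 + 62*(-2*(-2)) - (-116)*(-2)) = -3816 - (3364 - 3596 + 62*4 - 58*4) = -3816 - (3364 - 3596 + 248 - 232) = -3816 - 1*(-216) = -3816 + 216 = -3600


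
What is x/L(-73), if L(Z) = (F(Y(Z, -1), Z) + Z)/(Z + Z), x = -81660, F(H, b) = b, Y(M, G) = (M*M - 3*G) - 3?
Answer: -81660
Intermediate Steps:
Y(M, G) = -3 + M² - 3*G (Y(M, G) = (M² - 3*G) - 3 = -3 + M² - 3*G)
L(Z) = 1 (L(Z) = (Z + Z)/(Z + Z) = (2*Z)/((2*Z)) = (2*Z)*(1/(2*Z)) = 1)
x/L(-73) = -81660/1 = -81660*1 = -81660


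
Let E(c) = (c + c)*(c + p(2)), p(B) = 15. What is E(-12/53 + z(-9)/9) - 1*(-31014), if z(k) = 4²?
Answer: 7068269006/227529 ≈ 31065.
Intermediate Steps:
z(k) = 16
E(c) = 2*c*(15 + c) (E(c) = (c + c)*(c + 15) = (2*c)*(15 + c) = 2*c*(15 + c))
E(-12/53 + z(-9)/9) - 1*(-31014) = 2*(-12/53 + 16/9)*(15 + (-12/53 + 16/9)) - 1*(-31014) = 2*(-12*1/53 + 16*(⅑))*(15 + (-12*1/53 + 16*(⅑))) + 31014 = 2*(-12/53 + 16/9)*(15 + (-12/53 + 16/9)) + 31014 = 2*(740/477)*(15 + 740/477) + 31014 = 2*(740/477)*(7895/477) + 31014 = 11684600/227529 + 31014 = 7068269006/227529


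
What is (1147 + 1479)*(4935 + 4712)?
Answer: 25333022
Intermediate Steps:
(1147 + 1479)*(4935 + 4712) = 2626*9647 = 25333022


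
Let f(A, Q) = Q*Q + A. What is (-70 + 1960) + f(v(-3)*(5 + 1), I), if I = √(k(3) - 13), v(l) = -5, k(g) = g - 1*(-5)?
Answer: 1855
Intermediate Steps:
k(g) = 5 + g (k(g) = g + 5 = 5 + g)
I = I*√5 (I = √((5 + 3) - 13) = √(8 - 13) = √(-5) = I*√5 ≈ 2.2361*I)
f(A, Q) = A + Q² (f(A, Q) = Q² + A = A + Q²)
(-70 + 1960) + f(v(-3)*(5 + 1), I) = (-70 + 1960) + (-5*(5 + 1) + (I*√5)²) = 1890 + (-5*6 - 5) = 1890 + (-30 - 5) = 1890 - 35 = 1855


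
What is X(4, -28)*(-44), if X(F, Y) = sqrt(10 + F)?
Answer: -44*sqrt(14) ≈ -164.63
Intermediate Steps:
X(4, -28)*(-44) = sqrt(10 + 4)*(-44) = sqrt(14)*(-44) = -44*sqrt(14)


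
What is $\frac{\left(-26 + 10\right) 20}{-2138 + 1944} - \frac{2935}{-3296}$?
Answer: $\frac{812055}{319712} \approx 2.54$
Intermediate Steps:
$\frac{\left(-26 + 10\right) 20}{-2138 + 1944} - \frac{2935}{-3296} = \frac{\left(-16\right) 20}{-194} - - \frac{2935}{3296} = \left(-320\right) \left(- \frac{1}{194}\right) + \frac{2935}{3296} = \frac{160}{97} + \frac{2935}{3296} = \frac{812055}{319712}$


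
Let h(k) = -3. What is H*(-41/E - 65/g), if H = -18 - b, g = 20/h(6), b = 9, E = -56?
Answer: -15849/56 ≈ -283.02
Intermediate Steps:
g = -20/3 (g = 20/(-3) = 20*(-⅓) = -20/3 ≈ -6.6667)
H = -27 (H = -18 - 1*9 = -18 - 9 = -27)
H*(-41/E - 65/g) = -27*(-41/(-56) - 65/(-20/3)) = -27*(-41*(-1/56) - 65*(-3/20)) = -27*(41/56 + 39/4) = -27*587/56 = -15849/56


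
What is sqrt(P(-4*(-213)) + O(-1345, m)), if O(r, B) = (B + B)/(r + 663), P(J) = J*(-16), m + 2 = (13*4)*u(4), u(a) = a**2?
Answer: I*sqrt(1585425622)/341 ≈ 116.77*I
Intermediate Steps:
m = 830 (m = -2 + (13*4)*4**2 = -2 + 52*16 = -2 + 832 = 830)
P(J) = -16*J
O(r, B) = 2*B/(663 + r) (O(r, B) = (2*B)/(663 + r) = 2*B/(663 + r))
sqrt(P(-4*(-213)) + O(-1345, m)) = sqrt(-(-64)*(-213) + 2*830/(663 - 1345)) = sqrt(-16*852 + 2*830/(-682)) = sqrt(-13632 + 2*830*(-1/682)) = sqrt(-13632 - 830/341) = sqrt(-4649342/341) = I*sqrt(1585425622)/341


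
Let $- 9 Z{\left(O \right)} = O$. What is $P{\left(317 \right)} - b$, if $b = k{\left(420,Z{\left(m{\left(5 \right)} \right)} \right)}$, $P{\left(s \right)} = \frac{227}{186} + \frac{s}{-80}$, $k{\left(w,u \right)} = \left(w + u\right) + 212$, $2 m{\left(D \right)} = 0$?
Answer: $- \frac{4722481}{7440} \approx -634.74$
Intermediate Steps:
$m{\left(D \right)} = 0$ ($m{\left(D \right)} = \frac{1}{2} \cdot 0 = 0$)
$Z{\left(O \right)} = - \frac{O}{9}$
$k{\left(w,u \right)} = 212 + u + w$ ($k{\left(w,u \right)} = \left(u + w\right) + 212 = 212 + u + w$)
$P{\left(s \right)} = \frac{227}{186} - \frac{s}{80}$ ($P{\left(s \right)} = 227 \cdot \frac{1}{186} + s \left(- \frac{1}{80}\right) = \frac{227}{186} - \frac{s}{80}$)
$b = 632$ ($b = 212 - 0 + 420 = 212 + 0 + 420 = 632$)
$P{\left(317 \right)} - b = \left(\frac{227}{186} - \frac{317}{80}\right) - 632 = - \frac{20401}{7440} - 632 = - \frac{4722481}{7440}$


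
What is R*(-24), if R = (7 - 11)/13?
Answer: 96/13 ≈ 7.3846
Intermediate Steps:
R = -4/13 (R = -4*1/13 = -4/13 ≈ -0.30769)
R*(-24) = -4/13*(-24) = 96/13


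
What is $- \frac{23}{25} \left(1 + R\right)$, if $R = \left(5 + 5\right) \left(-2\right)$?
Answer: $\frac{437}{25} \approx 17.48$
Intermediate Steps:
$R = -20$ ($R = 10 \left(-2\right) = -20$)
$- \frac{23}{25} \left(1 + R\right) = - \frac{23}{25} \left(1 - 20\right) = \left(-23\right) \frac{1}{25} \left(-19\right) = \left(- \frac{23}{25}\right) \left(-19\right) = \frac{437}{25}$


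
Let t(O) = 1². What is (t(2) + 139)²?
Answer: 19600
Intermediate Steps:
t(O) = 1
(t(2) + 139)² = (1 + 139)² = 140² = 19600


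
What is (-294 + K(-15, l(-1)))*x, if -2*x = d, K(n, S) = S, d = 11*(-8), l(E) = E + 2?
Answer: -12892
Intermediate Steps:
l(E) = 2 + E
d = -88
x = 44 (x = -½*(-88) = 44)
(-294 + K(-15, l(-1)))*x = (-294 + (2 - 1))*44 = (-294 + 1)*44 = -293*44 = -12892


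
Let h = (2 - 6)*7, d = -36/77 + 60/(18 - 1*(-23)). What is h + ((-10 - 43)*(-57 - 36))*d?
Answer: 15408380/3157 ≈ 4880.7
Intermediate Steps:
d = 3144/3157 (d = -36*1/77 + 60/(18 + 23) = -36/77 + 60/41 = 3144/3157 ≈ 0.99588)
h = -28 (h = -4*7 = -28)
h + ((-10 - 43)*(-57 - 36))*d = -28 + ((-10 - 43)*(-57 - 36))*(3144/3157) = -28 - 53*(-93)*(3144/3157) = -28 + 4929*(3144/3157) = -28 + 15496776/3157 = 15408380/3157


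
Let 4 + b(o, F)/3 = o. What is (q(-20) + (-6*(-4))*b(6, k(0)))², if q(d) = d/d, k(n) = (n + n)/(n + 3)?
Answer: 21025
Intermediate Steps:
k(n) = 2*n/(3 + n) (k(n) = (2*n)/(3 + n) = 2*n/(3 + n))
b(o, F) = -12 + 3*o
q(d) = 1
(q(-20) + (-6*(-4))*b(6, k(0)))² = (1 + (-6*(-4))*(-12 + 3*6))² = (1 + 24*(-12 + 18))² = (1 + 24*6)² = (1 + 144)² = 145² = 21025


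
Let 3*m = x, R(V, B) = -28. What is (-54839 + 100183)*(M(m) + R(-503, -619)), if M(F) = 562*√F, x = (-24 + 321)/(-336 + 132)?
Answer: -1269632 + 12741664*I*√561/17 ≈ -1.2696e+6 + 1.7752e+7*I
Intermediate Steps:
x = -99/68 (x = 297/(-204) = 297*(-1/204) = -99/68 ≈ -1.4559)
m = -33/68 (m = (⅓)*(-99/68) = -33/68 ≈ -0.48529)
(-54839 + 100183)*(M(m) + R(-503, -619)) = (-54839 + 100183)*(562*√(-33/68) - 28) = 45344*(562*(I*√561/34) - 28) = 45344*(281*I*√561/17 - 28) = 45344*(-28 + 281*I*√561/17) = -1269632 + 12741664*I*√561/17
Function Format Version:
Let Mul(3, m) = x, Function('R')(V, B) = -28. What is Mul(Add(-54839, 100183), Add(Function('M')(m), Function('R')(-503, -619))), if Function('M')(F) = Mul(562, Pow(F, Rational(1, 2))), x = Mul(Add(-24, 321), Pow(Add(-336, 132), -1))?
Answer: Add(-1269632, Mul(Rational(12741664, 17), I, Pow(561, Rational(1, 2)))) ≈ Add(-1.2696e+6, Mul(1.7752e+7, I))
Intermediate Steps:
x = Rational(-99, 68) (x = Mul(297, Pow(-204, -1)) = Mul(297, Rational(-1, 204)) = Rational(-99, 68) ≈ -1.4559)
m = Rational(-33, 68) (m = Mul(Rational(1, 3), Rational(-99, 68)) = Rational(-33, 68) ≈ -0.48529)
Mul(Add(-54839, 100183), Add(Function('M')(m), Function('R')(-503, -619))) = Mul(Add(-54839, 100183), Add(Mul(562, Pow(Rational(-33, 68), Rational(1, 2))), -28)) = Mul(45344, Add(Mul(562, Mul(Rational(1, 34), I, Pow(561, Rational(1, 2)))), -28)) = Mul(45344, Add(Mul(Rational(281, 17), I, Pow(561, Rational(1, 2))), -28)) = Mul(45344, Add(-28, Mul(Rational(281, 17), I, Pow(561, Rational(1, 2))))) = Add(-1269632, Mul(Rational(12741664, 17), I, Pow(561, Rational(1, 2))))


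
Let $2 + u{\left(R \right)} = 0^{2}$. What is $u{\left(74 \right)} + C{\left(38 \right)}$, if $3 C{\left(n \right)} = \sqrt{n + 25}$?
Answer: $-2 + \sqrt{7} \approx 0.64575$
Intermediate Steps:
$C{\left(n \right)} = \frac{\sqrt{25 + n}}{3}$ ($C{\left(n \right)} = \frac{\sqrt{n + 25}}{3} = \frac{\sqrt{25 + n}}{3}$)
$u{\left(R \right)} = -2$ ($u{\left(R \right)} = -2 + 0^{2} = -2 + 0 = -2$)
$u{\left(74 \right)} + C{\left(38 \right)} = -2 + \frac{\sqrt{25 + 38}}{3} = -2 + \frac{\sqrt{63}}{3} = -2 + \frac{3 \sqrt{7}}{3} = -2 + \sqrt{7}$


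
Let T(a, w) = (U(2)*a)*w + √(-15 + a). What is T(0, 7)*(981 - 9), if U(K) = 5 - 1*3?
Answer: 972*I*√15 ≈ 3764.5*I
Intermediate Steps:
U(K) = 2 (U(K) = 5 - 3 = 2)
T(a, w) = √(-15 + a) + 2*a*w (T(a, w) = (2*a)*w + √(-15 + a) = 2*a*w + √(-15 + a) = √(-15 + a) + 2*a*w)
T(0, 7)*(981 - 9) = (√(-15 + 0) + 2*0*7)*(981 - 9) = (√(-15) + 0)*972 = (I*√15 + 0)*972 = (I*√15)*972 = 972*I*√15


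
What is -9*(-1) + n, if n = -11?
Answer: -2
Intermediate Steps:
-9*(-1) + n = -9*(-1) - 11 = 9 - 11 = -2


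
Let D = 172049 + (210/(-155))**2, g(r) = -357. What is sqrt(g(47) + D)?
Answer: 4*sqrt(10312361)/31 ≈ 414.36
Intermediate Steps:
D = 165340853/961 (D = 172049 + (210*(-1/155))**2 = 172049 + (-42/31)**2 = 172049 + 1764/961 = 165340853/961 ≈ 1.7205e+5)
sqrt(g(47) + D) = sqrt(-357 + 165340853/961) = sqrt(164997776/961) = 4*sqrt(10312361)/31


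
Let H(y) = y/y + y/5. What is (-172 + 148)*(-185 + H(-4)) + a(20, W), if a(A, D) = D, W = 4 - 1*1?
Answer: 22191/5 ≈ 4438.2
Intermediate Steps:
W = 3 (W = 4 - 1 = 3)
H(y) = 1 + y/5 (H(y) = 1 + y*(⅕) = 1 + y/5)
(-172 + 148)*(-185 + H(-4)) + a(20, W) = (-172 + 148)*(-185 + (1 + (⅕)*(-4))) + 3 = -24*(-185 + (1 - ⅘)) + 3 = -24*(-185 + ⅕) + 3 = -24*(-924/5) + 3 = 22176/5 + 3 = 22191/5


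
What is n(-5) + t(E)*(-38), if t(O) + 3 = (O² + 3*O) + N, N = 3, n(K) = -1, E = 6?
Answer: -2053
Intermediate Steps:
t(O) = O² + 3*O (t(O) = -3 + ((O² + 3*O) + 3) = -3 + (3 + O² + 3*O) = O² + 3*O)
n(-5) + t(E)*(-38) = -1 + (6*(3 + 6))*(-38) = -1 + (6*9)*(-38) = -1 + 54*(-38) = -1 - 2052 = -2053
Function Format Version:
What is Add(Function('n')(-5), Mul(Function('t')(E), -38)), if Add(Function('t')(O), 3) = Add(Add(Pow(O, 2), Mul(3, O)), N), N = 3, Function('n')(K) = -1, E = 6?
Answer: -2053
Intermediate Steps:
Function('t')(O) = Add(Pow(O, 2), Mul(3, O)) (Function('t')(O) = Add(-3, Add(Add(Pow(O, 2), Mul(3, O)), 3)) = Add(-3, Add(3, Pow(O, 2), Mul(3, O))) = Add(Pow(O, 2), Mul(3, O)))
Add(Function('n')(-5), Mul(Function('t')(E), -38)) = Add(-1, Mul(Mul(6, Add(3, 6)), -38)) = Add(-1, Mul(Mul(6, 9), -38)) = Add(-1, Mul(54, -38)) = Add(-1, -2052) = -2053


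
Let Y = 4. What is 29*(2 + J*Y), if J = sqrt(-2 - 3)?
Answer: 58 + 116*I*sqrt(5) ≈ 58.0 + 259.38*I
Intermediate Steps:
J = I*sqrt(5) (J = sqrt(-5) = I*sqrt(5) ≈ 2.2361*I)
29*(2 + J*Y) = 29*(2 + (I*sqrt(5))*4) = 29*(2 + 4*I*sqrt(5)) = 58 + 116*I*sqrt(5)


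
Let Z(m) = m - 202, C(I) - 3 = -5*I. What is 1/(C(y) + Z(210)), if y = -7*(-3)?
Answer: -1/94 ≈ -0.010638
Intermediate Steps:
y = 21
C(I) = 3 - 5*I
Z(m) = -202 + m
1/(C(y) + Z(210)) = 1/((3 - 5*21) + (-202 + 210)) = 1/((3 - 105) + 8) = 1/(-102 + 8) = 1/(-94) = -1/94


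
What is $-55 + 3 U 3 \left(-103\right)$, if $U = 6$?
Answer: $-5617$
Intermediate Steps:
$-55 + 3 U 3 \left(-103\right) = -55 + 3 \cdot 6 \cdot 3 \left(-103\right) = -55 + 18 \cdot 3 \left(-103\right) = -55 + 54 \left(-103\right) = -55 - 5562 = -5617$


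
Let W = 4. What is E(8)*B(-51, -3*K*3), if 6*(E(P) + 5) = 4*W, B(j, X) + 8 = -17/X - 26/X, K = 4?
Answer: 1715/108 ≈ 15.880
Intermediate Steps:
B(j, X) = -8 - 43/X (B(j, X) = -8 + (-17/X - 26/X) = -8 - 43/X)
E(P) = -7/3 (E(P) = -5 + (4*4)/6 = -5 + (⅙)*16 = -5 + 8/3 = -7/3)
E(8)*B(-51, -3*K*3) = -7*(-8 - 43/(-3*4*3))/3 = -7*(-8 - 43/((-12*3)))/3 = -7*(-8 - 43/(-36))/3 = -7*(-8 - 43*(-1/36))/3 = -7*(-8 + 43/36)/3 = -7/3*(-245/36) = 1715/108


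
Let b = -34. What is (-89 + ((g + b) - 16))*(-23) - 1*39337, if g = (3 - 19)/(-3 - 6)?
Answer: -325628/9 ≈ -36181.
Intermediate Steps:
g = 16/9 (g = -16/(-9) = -16*(-⅑) = 16/9 ≈ 1.7778)
(-89 + ((g + b) - 16))*(-23) - 1*39337 = (-89 + ((16/9 - 34) - 16))*(-23) - 1*39337 = (-89 + (-290/9 - 16))*(-23) - 39337 = (-89 - 434/9)*(-23) - 39337 = -1235/9*(-23) - 39337 = 28405/9 - 39337 = -325628/9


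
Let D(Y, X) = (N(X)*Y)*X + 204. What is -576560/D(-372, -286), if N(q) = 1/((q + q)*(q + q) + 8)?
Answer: -1572048496/557113 ≈ -2821.8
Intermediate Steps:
N(q) = 1/(8 + 4*q**2) (N(q) = 1/((2*q)*(2*q) + 8) = 1/(4*q**2 + 8) = 1/(8 + 4*q**2))
D(Y, X) = 204 + X*Y/(4*(2 + X**2)) (D(Y, X) = ((1/(4*(2 + X**2)))*Y)*X + 204 = (Y/(4*(2 + X**2)))*X + 204 = X*Y/(4*(2 + X**2)) + 204 = 204 + X*Y/(4*(2 + X**2)))
-576560/D(-372, -286) = -576560*4*(2 + (-286)**2)/(1632 + 816*(-286)**2 - 286*(-372)) = -576560*4*(2 + 81796)/(1632 + 816*81796 + 106392) = -576560*327192/(1632 + 66745536 + 106392) = -576560/((1/4)*(1/81798)*66853560) = -576560/2785565/13633 = -576560*13633/2785565 = -1572048496/557113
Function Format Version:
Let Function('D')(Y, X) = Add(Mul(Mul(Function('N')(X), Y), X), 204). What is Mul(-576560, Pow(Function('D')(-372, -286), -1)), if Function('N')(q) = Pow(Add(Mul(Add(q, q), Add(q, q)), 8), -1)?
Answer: Rational(-1572048496, 557113) ≈ -2821.8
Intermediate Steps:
Function('N')(q) = Pow(Add(8, Mul(4, Pow(q, 2))), -1) (Function('N')(q) = Pow(Add(Mul(Mul(2, q), Mul(2, q)), 8), -1) = Pow(Add(Mul(4, Pow(q, 2)), 8), -1) = Pow(Add(8, Mul(4, Pow(q, 2))), -1))
Function('D')(Y, X) = Add(204, Mul(Rational(1, 4), X, Y, Pow(Add(2, Pow(X, 2)), -1))) (Function('D')(Y, X) = Add(Mul(Mul(Mul(Rational(1, 4), Pow(Add(2, Pow(X, 2)), -1)), Y), X), 204) = Add(Mul(Mul(Rational(1, 4), Y, Pow(Add(2, Pow(X, 2)), -1)), X), 204) = Add(Mul(Rational(1, 4), X, Y, Pow(Add(2, Pow(X, 2)), -1)), 204) = Add(204, Mul(Rational(1, 4), X, Y, Pow(Add(2, Pow(X, 2)), -1))))
Mul(-576560, Pow(Function('D')(-372, -286), -1)) = Mul(-576560, Pow(Mul(Rational(1, 4), Pow(Add(2, Pow(-286, 2)), -1), Add(1632, Mul(816, Pow(-286, 2)), Mul(-286, -372))), -1)) = Mul(-576560, Pow(Mul(Rational(1, 4), Pow(Add(2, 81796), -1), Add(1632, Mul(816, 81796), 106392)), -1)) = Mul(-576560, Pow(Mul(Rational(1, 4), Pow(81798, -1), Add(1632, 66745536, 106392)), -1)) = Mul(-576560, Pow(Mul(Rational(1, 4), Rational(1, 81798), 66853560), -1)) = Mul(-576560, Pow(Rational(2785565, 13633), -1)) = Mul(-576560, Rational(13633, 2785565)) = Rational(-1572048496, 557113)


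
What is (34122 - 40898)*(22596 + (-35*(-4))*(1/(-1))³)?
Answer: -152161856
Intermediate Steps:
(34122 - 40898)*(22596 + (-35*(-4))*(1/(-1))³) = -6776*(22596 + 140*(1*(-1))³) = -6776*(22596 + 140*(-1)³) = -6776*(22596 + 140*(-1)) = -6776*(22596 - 140) = -6776*22456 = -152161856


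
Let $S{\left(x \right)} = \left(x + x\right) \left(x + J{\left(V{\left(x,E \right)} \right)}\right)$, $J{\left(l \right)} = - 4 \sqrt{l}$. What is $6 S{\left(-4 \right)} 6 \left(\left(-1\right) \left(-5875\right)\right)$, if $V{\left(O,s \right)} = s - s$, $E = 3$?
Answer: $6768000$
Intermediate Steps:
$V{\left(O,s \right)} = 0$
$S{\left(x \right)} = 2 x^{2}$ ($S{\left(x \right)} = \left(x + x\right) \left(x - 4 \sqrt{0}\right) = 2 x \left(x - 0\right) = 2 x \left(x + 0\right) = 2 x x = 2 x^{2}$)
$6 S{\left(-4 \right)} 6 \left(\left(-1\right) \left(-5875\right)\right) = 6 \cdot 2 \left(-4\right)^{2} \cdot 6 \left(\left(-1\right) \left(-5875\right)\right) = 6 \cdot 2 \cdot 16 \cdot 6 \cdot 5875 = 6 \cdot 32 \cdot 6 \cdot 5875 = 192 \cdot 6 \cdot 5875 = 1152 \cdot 5875 = 6768000$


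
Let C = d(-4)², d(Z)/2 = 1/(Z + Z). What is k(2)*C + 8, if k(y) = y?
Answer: 65/8 ≈ 8.1250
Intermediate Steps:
d(Z) = 1/Z (d(Z) = 2/(Z + Z) = 2/((2*Z)) = 2*(1/(2*Z)) = 1/Z)
C = 1/16 (C = (1/(-4))² = (-¼)² = 1/16 ≈ 0.062500)
k(2)*C + 8 = 2*(1/16) + 8 = ⅛ + 8 = 65/8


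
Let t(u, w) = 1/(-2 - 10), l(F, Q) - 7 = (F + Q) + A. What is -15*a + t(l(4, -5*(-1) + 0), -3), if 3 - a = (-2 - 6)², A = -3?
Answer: 10979/12 ≈ 914.92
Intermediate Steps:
l(F, Q) = 4 + F + Q (l(F, Q) = 7 + ((F + Q) - 3) = 7 + (-3 + F + Q) = 4 + F + Q)
a = -61 (a = 3 - (-2 - 6)² = 3 - 1*(-8)² = 3 - 1*64 = 3 - 64 = -61)
t(u, w) = -1/12 (t(u, w) = 1/(-12) = -1/12)
-15*a + t(l(4, -5*(-1) + 0), -3) = -15*(-61) - 1/12 = 915 - 1/12 = 10979/12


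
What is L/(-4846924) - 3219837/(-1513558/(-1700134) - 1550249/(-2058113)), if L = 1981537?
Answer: -13651883216829888384907909/6968306828965526020 ≈ -1.9591e+6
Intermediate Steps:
L/(-4846924) - 3219837/(-1513558/(-1700134) - 1550249/(-2058113)) = 1981537/(-4846924) - 3219837/(-1513558/(-1700134) - 1550249/(-2058113)) = 1981537*(-1/4846924) - 3219837/(-1513558*(-1/1700134) - 1550249*(-1/2058113)) = -1981537/4846924 - 3219837/(756779/850067 + 1550249/2058113) = -1981537/4846924 - 3219837/2875352214710/1749533943571 = -1981537/4846924 - 3219837*1749533943571/2875352214710 = -1981537/4846924 - 5633214124265817927/2875352214710 = -13651883216829888384907909/6968306828965526020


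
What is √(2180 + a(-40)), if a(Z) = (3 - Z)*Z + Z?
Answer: 2*√105 ≈ 20.494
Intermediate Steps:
a(Z) = Z + Z*(3 - Z) (a(Z) = Z*(3 - Z) + Z = Z + Z*(3 - Z))
√(2180 + a(-40)) = √(2180 - 40*(4 - 1*(-40))) = √(2180 - 40*(4 + 40)) = √(2180 - 40*44) = √(2180 - 1760) = √420 = 2*√105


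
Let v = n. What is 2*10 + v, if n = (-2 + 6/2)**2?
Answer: 21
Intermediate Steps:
n = 1 (n = (-2 + 6*(1/2))**2 = (-2 + 3)**2 = 1**2 = 1)
v = 1
2*10 + v = 2*10 + 1 = 20 + 1 = 21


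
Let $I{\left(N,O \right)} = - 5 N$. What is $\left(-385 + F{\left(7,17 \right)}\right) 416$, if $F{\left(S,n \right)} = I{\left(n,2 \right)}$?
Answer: $-195520$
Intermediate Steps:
$F{\left(S,n \right)} = - 5 n$
$\left(-385 + F{\left(7,17 \right)}\right) 416 = \left(-385 - 85\right) 416 = \left(-470\right) 416 = -195520$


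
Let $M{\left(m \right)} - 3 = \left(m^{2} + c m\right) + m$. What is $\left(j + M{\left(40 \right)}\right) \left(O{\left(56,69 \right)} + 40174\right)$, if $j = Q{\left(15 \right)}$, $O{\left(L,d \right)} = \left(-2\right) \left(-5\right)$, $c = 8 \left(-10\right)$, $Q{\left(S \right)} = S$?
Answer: $-61963728$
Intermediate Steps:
$c = -80$
$O{\left(L,d \right)} = 10$
$j = 15$
$M{\left(m \right)} = 3 + m^{2} - 79 m$ ($M{\left(m \right)} = 3 + \left(\left(m^{2} - 80 m\right) + m\right) = 3 + \left(m^{2} - 79 m\right) = 3 + m^{2} - 79 m$)
$\left(j + M{\left(40 \right)}\right) \left(O{\left(56,69 \right)} + 40174\right) = \left(15 + \left(3 + 40^{2} - 3160\right)\right) \left(10 + 40174\right) = \left(15 + \left(3 + 1600 - 3160\right)\right) 40184 = \left(15 - 1557\right) 40184 = \left(-1542\right) 40184 = -61963728$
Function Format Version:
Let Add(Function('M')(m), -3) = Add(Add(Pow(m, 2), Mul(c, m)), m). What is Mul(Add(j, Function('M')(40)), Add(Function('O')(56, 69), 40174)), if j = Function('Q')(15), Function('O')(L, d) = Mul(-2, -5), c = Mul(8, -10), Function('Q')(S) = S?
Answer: -61963728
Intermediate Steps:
c = -80
Function('O')(L, d) = 10
j = 15
Function('M')(m) = Add(3, Pow(m, 2), Mul(-79, m)) (Function('M')(m) = Add(3, Add(Add(Pow(m, 2), Mul(-80, m)), m)) = Add(3, Add(Pow(m, 2), Mul(-79, m))) = Add(3, Pow(m, 2), Mul(-79, m)))
Mul(Add(j, Function('M')(40)), Add(Function('O')(56, 69), 40174)) = Mul(Add(15, Add(3, Pow(40, 2), Mul(-79, 40))), Add(10, 40174)) = Mul(Add(15, Add(3, 1600, -3160)), 40184) = Mul(Add(15, -1557), 40184) = Mul(-1542, 40184) = -61963728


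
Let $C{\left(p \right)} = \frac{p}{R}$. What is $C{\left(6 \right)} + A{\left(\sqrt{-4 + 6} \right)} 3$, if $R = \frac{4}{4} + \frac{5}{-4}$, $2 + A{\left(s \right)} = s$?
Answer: $-30 + 3 \sqrt{2} \approx -25.757$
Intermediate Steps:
$A{\left(s \right)} = -2 + s$
$R = - \frac{1}{4}$ ($R = 4 \cdot \frac{1}{4} + 5 \left(- \frac{1}{4}\right) = 1 - \frac{5}{4} = - \frac{1}{4} \approx -0.25$)
$C{\left(p \right)} = - 4 p$ ($C{\left(p \right)} = \frac{p}{- \frac{1}{4}} = p \left(-4\right) = - 4 p$)
$C{\left(6 \right)} + A{\left(\sqrt{-4 + 6} \right)} 3 = \left(-4\right) 6 + \left(-2 + \sqrt{-4 + 6}\right) 3 = -24 + \left(-2 + \sqrt{2}\right) 3 = -24 - \left(6 - 3 \sqrt{2}\right) = -30 + 3 \sqrt{2}$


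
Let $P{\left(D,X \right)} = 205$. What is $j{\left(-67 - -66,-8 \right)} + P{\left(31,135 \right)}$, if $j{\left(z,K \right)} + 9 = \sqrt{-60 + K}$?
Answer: $196 + 2 i \sqrt{17} \approx 196.0 + 8.2462 i$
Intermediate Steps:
$j{\left(z,K \right)} = -9 + \sqrt{-60 + K}$
$j{\left(-67 - -66,-8 \right)} + P{\left(31,135 \right)} = \left(-9 + \sqrt{-60 - 8}\right) + 205 = \left(-9 + \sqrt{-68}\right) + 205 = \left(-9 + 2 i \sqrt{17}\right) + 205 = 196 + 2 i \sqrt{17}$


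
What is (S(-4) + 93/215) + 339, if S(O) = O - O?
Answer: 72978/215 ≈ 339.43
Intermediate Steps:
S(O) = 0
(S(-4) + 93/215) + 339 = (0 + 93/215) + 339 = 93/215 + 339 = 72978/215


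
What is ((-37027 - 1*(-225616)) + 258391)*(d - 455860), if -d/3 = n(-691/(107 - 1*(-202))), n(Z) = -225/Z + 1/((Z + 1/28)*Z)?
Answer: -2682438720963323620/13155949 ≈ -2.0390e+11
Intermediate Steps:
n(Z) = -225/Z + 1/(Z*(1/28 + Z)) (n(Z) = -225/Z + 1/((Z + 1/28)*Z) = -225/Z + 1/((1/28 + Z)*Z) = -225/Z + 1/(Z*(1/28 + Z)))
d = -3979079829/13155949 (d = -3*(-197 - (-4353300)/(107 - 1*(-202)))/(((-691/(107 - 1*(-202))))*(1 + 28*(-691/(107 - 1*(-202))))) = -3*(-197 - (-4353300)/(107 + 202))/(((-691/(107 + 202)))*(1 + 28*(-691/(107 + 202)))) = -3*(-197 - (-4353300)/309)/(((-691/309))*(1 + 28*(-691/309))) = -3*(-197 - (-4353300)/309)/(((-691*1/309))*(1 + 28*(-691*1/309))) = -3*(-197 - 6300*(-691/309))/((-691/309)*(1 + 28*(-691/309))) = -(-927)*(-197 + 1451100/103)/(691*(1 - 19348/309)) = -(-927)*1430809/(691*(-19039/309)*103) = -(-927)*(-309)*1430809/(691*19039*103) = -3*1326359943/13155949 = -3979079829/13155949 ≈ -302.45)
((-37027 - 1*(-225616)) + 258391)*(d - 455860) = ((-37027 - 1*(-225616)) + 258391)*(-3979079829/13155949 - 455860) = ((-37027 + 225616) + 258391)*(-6001249990969/13155949) = (188589 + 258391)*(-6001249990969/13155949) = 446980*(-6001249990969/13155949) = -2682438720963323620/13155949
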